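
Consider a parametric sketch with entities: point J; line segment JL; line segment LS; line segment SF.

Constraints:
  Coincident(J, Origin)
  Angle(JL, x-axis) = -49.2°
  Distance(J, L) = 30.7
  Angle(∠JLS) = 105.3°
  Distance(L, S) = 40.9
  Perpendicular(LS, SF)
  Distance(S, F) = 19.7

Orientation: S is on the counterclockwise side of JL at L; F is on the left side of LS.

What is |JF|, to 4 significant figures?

49.99

J is at the origin; JL runs at -49.2° with length 30.7, so L = 30.7·(cos -49.2°, sin -49.2°) = (20.06, -23.24). ∠JLS = 105.3°, so LS runs at -49.2° + (180° − 105.3°) = 25.50° from the x-axis; with |LS| = 40.9, S = L + 40.9·(cos 25.50°, sin 25.50°) = (56.98, -5.632). LS ⟂ SF; with |SF| = 19.7 on the left of LS, F = S + 19.7·(-0.4305, 0.9026) = (48.49, 12.15). Then |JF| = |F − J| = 49.99.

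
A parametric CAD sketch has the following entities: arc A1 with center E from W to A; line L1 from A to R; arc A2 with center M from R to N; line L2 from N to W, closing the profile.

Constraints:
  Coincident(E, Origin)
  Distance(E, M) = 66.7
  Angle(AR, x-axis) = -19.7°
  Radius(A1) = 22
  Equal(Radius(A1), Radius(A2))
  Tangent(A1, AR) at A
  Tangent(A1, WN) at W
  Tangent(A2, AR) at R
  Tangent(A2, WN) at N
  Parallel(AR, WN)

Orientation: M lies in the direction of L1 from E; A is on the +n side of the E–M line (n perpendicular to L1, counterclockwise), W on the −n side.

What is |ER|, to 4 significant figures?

70.23

The slot axis is L1's direction at -19.7°, so u = (cos -19.7°, sin -19.7°) = (0.9415, -0.3371) and n = (−sin -19.7°, cos -19.7°) = (0.3371, 0.9415). E is at the origin and M lies 66.7 along u from E, so M = 66.7·u = (62.80, -22.48). Tangency of A1 to both parallel lines with radius 22.0 puts A and W at E ± 22.0·n: A = (7.416, 20.71), W = (-7.416, -20.71). Equal radii place R and N the same way about M: R = M + 22.0·n = (70.21, -1.772), N = M − 22.0·n = (55.38, -43.20). Then |ER| = |R − E| = 70.23.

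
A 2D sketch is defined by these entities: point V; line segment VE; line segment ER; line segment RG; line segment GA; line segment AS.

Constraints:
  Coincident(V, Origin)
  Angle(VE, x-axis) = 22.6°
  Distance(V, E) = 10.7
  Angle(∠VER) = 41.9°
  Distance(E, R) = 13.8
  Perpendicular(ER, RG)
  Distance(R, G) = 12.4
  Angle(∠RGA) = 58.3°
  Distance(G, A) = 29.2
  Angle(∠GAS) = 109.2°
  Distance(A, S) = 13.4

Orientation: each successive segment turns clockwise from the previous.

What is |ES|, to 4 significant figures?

17.98

∠RGA = 58.3° gives GA at 32.80° from the x-axis; with |GA| = 29.2, A = (17.29, 12.81). ∠GAS = 109.2° gives AS at -38.00° from the x-axis; with |AS| = 13.4, S = (27.85, 4.563). Then |ES| = |S − E| = 17.98.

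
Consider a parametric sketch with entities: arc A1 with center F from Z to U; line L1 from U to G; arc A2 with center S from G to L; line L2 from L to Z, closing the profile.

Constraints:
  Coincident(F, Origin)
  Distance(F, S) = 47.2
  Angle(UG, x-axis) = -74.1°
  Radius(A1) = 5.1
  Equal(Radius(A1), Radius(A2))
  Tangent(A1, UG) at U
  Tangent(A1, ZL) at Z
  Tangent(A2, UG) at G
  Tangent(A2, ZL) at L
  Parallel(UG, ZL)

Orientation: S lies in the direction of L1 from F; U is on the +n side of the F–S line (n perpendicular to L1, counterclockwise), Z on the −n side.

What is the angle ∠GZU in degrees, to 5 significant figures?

77.806°

Tangency of A1 to both parallel lines with radius 5.1 puts U and Z at F ± 5.1·n: U = (4.9049, 1.3972), Z = (-4.9049, -1.3972). Equal radii place G and L the same way about S: G = S + 5.1·n = (17.836, -43.997), L = S − 5.1·n = (8.0260, -46.791). Then cos ∠GZU = ZG·ZU / (|ZG||ZU|), giving 77.806°.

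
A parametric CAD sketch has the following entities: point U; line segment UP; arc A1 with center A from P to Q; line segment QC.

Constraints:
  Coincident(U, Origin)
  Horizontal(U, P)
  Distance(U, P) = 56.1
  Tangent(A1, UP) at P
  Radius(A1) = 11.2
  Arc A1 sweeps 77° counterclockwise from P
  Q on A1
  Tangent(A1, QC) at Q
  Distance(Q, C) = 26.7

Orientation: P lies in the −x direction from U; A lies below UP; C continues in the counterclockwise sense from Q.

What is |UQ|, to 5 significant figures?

67.573

The tangent condition forces AP to be normal to UP, so A = P + (0, -11.2) = (-56.100, -11.200). On A1, P sits at bearing 90° from A; a 77° counterclockwise sweep puts Q at bearing 167°, so Q = A + 11.2·(cos 167°, sin 167°) = (-67.013, -8.6805). Then |UQ| = |Q − U| = 67.573.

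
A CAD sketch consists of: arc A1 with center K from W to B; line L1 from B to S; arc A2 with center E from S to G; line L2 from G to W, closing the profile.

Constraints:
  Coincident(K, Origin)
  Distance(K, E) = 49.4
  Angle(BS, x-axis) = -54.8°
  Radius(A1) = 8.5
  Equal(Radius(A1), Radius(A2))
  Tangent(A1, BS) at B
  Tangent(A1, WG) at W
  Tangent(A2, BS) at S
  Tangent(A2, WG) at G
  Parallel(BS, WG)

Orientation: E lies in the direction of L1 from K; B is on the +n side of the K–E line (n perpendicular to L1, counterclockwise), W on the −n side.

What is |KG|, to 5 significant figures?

50.126

Tangency of A1 to both parallel lines with radius 8.5 puts B and W at K ± 8.5·n: B = (6.9457, 4.8997), W = (-6.9457, -4.8997). Equal radii place S and G the same way about E: S = E + 8.5·n = (35.421, -35.467), G = E − 8.5·n = (21.530, -45.267). Then |KG| = |G − K| = 50.126.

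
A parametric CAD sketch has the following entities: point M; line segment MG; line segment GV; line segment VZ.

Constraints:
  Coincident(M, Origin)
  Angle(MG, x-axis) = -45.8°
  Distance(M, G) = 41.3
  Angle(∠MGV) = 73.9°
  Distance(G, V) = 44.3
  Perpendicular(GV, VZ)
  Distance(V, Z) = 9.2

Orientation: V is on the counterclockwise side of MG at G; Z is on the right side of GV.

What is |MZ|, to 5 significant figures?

58.891

∠MGV = 73.9°, so GV runs at -45.8° + (180° − 73.9°) = 60.300° from the x-axis; with |GV| = 44.3, V = G + 44.3·(cos 60.300°, sin 60.300°) = (50.742, 8.8720). GV ⟂ VZ; with |VZ| = 9.2 on the right of GV, Z = V + 9.2·(0.86863, -0.49546) = (58.733, 4.3137). Then |MZ| = |Z − M| = 58.891.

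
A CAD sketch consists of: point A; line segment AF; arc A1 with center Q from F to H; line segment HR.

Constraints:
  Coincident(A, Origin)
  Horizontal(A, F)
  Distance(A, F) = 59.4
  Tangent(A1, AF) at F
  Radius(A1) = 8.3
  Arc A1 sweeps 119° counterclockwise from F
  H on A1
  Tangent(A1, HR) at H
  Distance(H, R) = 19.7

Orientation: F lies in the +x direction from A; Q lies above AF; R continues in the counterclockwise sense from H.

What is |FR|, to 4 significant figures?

29.64

On A1, F sits at bearing -90° from Q; a 119° counterclockwise sweep puts H at bearing 29°, so H = Q + 8.3·(cos 29°, sin 29°) = (66.66, 12.32). Since A1 is tangent to HR there, QH ⟂ HR, so HR runs along (−sin 29°, cos 29°); with |HR| = 19.7, R = (57.11, 29.55). Then |FR| = |R − F| = 29.64.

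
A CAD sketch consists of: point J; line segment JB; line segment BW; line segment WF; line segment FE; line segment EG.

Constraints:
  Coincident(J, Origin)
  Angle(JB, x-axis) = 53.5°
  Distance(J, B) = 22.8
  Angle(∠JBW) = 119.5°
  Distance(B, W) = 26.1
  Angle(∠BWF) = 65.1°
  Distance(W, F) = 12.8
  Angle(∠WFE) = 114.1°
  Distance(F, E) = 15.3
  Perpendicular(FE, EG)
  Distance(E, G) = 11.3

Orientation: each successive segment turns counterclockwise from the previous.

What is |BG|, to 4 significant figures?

5.571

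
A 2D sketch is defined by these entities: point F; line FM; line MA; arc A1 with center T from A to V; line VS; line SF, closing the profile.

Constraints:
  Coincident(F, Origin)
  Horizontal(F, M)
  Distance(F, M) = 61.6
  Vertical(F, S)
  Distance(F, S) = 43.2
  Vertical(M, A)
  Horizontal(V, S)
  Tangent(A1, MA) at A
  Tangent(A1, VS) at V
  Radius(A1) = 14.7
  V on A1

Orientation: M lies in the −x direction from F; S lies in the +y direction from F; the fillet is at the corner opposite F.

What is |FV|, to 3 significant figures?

63.8

F is at the origin; F and M share the same y with |FM| = 61.6 and M on the −x side, so M = (-61.6, 0.00). F and S share the same x with |FS| = 43.2 and S on the +y side, so S = (0.00, 43.2). The virtual corner opposite F is at (-61.6, 43.2). A1 meets MA tangentially, so TA is at right angles to MA and tangency of A1 to VS means the radius TV is perpendicular to VS, with radius 14.7, so the center T sits 14.7 in from both sides at T = (-46.9, 28.5). That places the tangent points at A = (-61.6, 28.5) on MA and V = (-46.9, 43.2) on VS. Then |FV| = |V − F| = 63.8.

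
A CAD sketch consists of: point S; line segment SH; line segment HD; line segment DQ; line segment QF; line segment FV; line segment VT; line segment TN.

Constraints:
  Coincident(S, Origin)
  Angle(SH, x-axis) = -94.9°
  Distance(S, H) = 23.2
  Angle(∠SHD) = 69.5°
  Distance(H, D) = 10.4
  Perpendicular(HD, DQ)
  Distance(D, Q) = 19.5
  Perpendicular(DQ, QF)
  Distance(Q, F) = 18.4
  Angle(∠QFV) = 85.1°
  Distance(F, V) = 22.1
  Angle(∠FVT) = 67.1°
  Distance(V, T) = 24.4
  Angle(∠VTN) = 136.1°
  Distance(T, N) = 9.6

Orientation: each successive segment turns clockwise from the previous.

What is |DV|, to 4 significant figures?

16.70

S is at the origin; SH runs at -94.9° with length 23.2, so H = (-1.982, -23.12). ∠SHD = 69.5° gives HD at 154.6° from the x-axis; with |HD| = 10.4, D = (-11.38, -18.65). The perpendicularity gives DQ at right angles to HD, so DQ runs at 64.60°; with |DQ| = 19.5, Q = (-3.012, -1.039). DQ ⟂ QF, so QF runs at -25.40°; with |QF| = 18.4, F = (13.61, -8.932). ∠QFV = 85.1° gives FV at -120.3° from the x-axis; with |FV| = 22.1, V = (2.459, -28.01). Then |DV| = |V − D| = 16.70.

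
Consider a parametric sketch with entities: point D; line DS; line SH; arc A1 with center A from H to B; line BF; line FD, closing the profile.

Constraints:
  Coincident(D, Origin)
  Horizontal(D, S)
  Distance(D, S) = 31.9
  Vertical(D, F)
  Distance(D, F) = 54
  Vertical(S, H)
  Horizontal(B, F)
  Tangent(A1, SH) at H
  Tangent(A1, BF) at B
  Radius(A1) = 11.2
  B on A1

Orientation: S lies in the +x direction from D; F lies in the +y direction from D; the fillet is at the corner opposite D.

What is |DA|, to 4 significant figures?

47.54

D is at the origin; D and S share the same y with |DS| = 31.9 and S on the +x side, so S = (31.90, 0.000). D and F share the same x with |DF| = 54.0 and F on the +y side, so F = (0.000, 54.00). The virtual corner opposite D is at (31.90, 54.00). The tangent condition forces AH to be normal to SH and A1 meets BF tangentially, so AB is at right angles to BF, with radius 11.2, so the center A sits 11.2 in from both sides at A = (20.70, 42.80). Then |DA| = |A − D| = 47.54.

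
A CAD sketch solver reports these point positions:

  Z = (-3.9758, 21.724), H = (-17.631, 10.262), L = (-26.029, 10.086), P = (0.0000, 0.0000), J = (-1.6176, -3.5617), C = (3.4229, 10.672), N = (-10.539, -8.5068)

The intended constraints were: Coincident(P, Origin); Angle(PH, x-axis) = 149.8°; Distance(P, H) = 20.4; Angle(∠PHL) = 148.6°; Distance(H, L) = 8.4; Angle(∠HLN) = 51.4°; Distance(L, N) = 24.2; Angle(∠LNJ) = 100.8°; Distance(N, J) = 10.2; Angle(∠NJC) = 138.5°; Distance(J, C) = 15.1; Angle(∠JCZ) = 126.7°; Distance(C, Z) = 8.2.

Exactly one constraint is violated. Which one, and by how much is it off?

Distance(C, Z) = 8.2 — off by 5.10.

P = (0.00, 0.00) ✓; PH at 149.8° ✓; |PH| = 20.40 ✓; ∠PHL = 148.6° ✓; |HL| = 8.400 ✓; ∠HLN = 51.40° ✓; |LN| = 24.20 ✓; ∠LNJ = 100.8° ✓; |NJ| = 10.20 ✓; ∠NJC = 138.5° ✓; |JC| = 15.10 ✓; ∠JCZ = 126.7° ✓; |CZ| = 13.30 ✗.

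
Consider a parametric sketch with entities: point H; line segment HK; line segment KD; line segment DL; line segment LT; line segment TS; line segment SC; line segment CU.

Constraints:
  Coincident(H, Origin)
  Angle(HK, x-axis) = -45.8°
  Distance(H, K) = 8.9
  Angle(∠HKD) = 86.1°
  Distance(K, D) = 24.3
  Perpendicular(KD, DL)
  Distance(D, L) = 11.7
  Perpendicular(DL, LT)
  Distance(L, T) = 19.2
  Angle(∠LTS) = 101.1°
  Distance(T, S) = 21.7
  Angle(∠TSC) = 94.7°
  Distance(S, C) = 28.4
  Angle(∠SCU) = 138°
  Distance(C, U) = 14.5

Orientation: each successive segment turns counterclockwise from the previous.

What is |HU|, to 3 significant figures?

45.2

H is at the origin; HK runs at -45.8° with length 8.9, so K = (6.20, -6.38). ∠HKD = 86.1° gives KD at 48.1° from the x-axis; with |KD| = 24.3, D = (22.4, 11.7). KD ⟂ DL, so DL runs at 138°; with |DL| = 11.7, L = (13.7, 19.5). DL ⟂ LT, so LT runs at -132°; with |LT| = 19.2, T = (0.902, 5.23). ∠LTS = 101.1° gives TS at -53.0° from the x-axis; with |TS| = 21.7, S = (14.0, -12.1). ∠TSC = 94.7° gives SC at 32.3° from the x-axis; with |SC| = 28.4, C = (38.0, 3.07). ∠SCU = 138.0° gives CU at 74.3° from the x-axis; with |CU| = 14.5, U = (41.9, 17.0). Then |HU| = |U − H| = 45.2.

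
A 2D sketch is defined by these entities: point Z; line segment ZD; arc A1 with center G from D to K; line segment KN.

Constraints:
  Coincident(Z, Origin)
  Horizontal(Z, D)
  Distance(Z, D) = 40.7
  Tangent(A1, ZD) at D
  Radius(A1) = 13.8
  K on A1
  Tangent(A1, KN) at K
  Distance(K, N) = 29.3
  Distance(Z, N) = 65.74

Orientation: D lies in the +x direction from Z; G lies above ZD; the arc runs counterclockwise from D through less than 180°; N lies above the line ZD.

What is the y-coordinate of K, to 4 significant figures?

16.94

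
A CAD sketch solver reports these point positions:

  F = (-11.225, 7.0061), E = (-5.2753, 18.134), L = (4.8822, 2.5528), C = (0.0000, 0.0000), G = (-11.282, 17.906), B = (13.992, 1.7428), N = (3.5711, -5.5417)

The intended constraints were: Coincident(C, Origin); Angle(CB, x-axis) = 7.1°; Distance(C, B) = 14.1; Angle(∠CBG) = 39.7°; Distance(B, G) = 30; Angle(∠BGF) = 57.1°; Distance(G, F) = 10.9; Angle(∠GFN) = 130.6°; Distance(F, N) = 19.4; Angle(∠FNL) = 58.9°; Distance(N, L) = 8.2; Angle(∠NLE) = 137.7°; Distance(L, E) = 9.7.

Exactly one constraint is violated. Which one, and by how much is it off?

Distance(L, E) = 9.7 — off by 8.90.

C = (0.00, 0.00) ✓; CB at 7.100° ✓; |CB| = 14.10 ✓; ∠CBG = 39.70° ✓; |BG| = 30.00 ✓; ∠BGF = 57.10° ✓; |GF| = 10.90 ✓; ∠GFN = 130.6° ✓; |FN| = 19.40 ✓; ∠FNL = 58.90° ✓; |NL| = 8.200 ✓; ∠NLE = 137.7° ✓; |LE| = 18.60 ✗.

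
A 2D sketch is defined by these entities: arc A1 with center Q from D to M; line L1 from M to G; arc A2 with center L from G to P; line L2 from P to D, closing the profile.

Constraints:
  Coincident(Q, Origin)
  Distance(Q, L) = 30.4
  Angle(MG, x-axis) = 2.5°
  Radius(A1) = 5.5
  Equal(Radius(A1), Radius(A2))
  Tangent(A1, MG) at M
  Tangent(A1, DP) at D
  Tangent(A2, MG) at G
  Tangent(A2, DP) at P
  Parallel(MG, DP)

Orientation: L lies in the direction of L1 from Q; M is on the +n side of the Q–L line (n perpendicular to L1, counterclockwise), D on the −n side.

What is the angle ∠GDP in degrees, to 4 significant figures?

19.89°

Tangency of A1 to both parallel lines with radius 5.5 puts M and D at Q ± 5.5·n: M = (-0.2399, 5.495), D = (0.2399, -5.495). Equal radii place G and P the same way about L: G = L + 5.5·n = (30.13, 6.821), P = L − 5.5·n = (30.61, -4.169). Then cos ∠GDP = DG·DP / (|DG||DP|), giving 19.89°.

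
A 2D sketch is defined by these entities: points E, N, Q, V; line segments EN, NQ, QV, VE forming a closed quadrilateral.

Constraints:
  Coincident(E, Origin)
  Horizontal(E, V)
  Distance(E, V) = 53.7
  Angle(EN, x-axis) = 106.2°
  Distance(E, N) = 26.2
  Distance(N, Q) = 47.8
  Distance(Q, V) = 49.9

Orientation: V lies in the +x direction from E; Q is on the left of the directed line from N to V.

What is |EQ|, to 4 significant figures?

58.46

E is at the origin; EV is horizontal with |EV| = 53.7 and V in +x, so V = (53.7, 0). EN runs at 106.2° with |EN| = 26.2, so N = (-7.310, 25.16). Q is determined by |NQ| = 47.8 and |QV| = 49.9 together: it lies at the intersection of circle(N, 47.8) and circle(V, 49.9). With |NV| = 65.99, the foot of the radical line on NV is 31.44 from N and the perpendicular offset is √(47.8² − 31.44²) = 36.00. Taking the left-of-NV solution: Q = (35.48, 46.46).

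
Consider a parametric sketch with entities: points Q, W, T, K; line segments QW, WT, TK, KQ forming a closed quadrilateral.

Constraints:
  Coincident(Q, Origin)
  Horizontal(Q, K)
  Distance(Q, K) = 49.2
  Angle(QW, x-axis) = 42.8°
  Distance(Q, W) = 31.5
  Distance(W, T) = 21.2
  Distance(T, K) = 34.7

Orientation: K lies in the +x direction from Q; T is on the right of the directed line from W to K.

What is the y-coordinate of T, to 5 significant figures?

2.0050

Q is at the origin; QK is horizontal with |QK| = 49.2 and K in +x, so K = (49.2, 0). QW runs at 42.8° with |QW| = 31.5, so W = (23.112, 21.402). T is determined by |WT| = 21.2 and |TK| = 34.7 together: it lies at the intersection of circle(W, 21.2) and circle(K, 34.7). With |WK| = 33.743, the foot of the radical line on WK is 5.6896 from W and the perpendicular offset is √(21.2² − 5.6896²) = 20.422. Taking the right-of-WK solution: T = (14.558, 2.0050).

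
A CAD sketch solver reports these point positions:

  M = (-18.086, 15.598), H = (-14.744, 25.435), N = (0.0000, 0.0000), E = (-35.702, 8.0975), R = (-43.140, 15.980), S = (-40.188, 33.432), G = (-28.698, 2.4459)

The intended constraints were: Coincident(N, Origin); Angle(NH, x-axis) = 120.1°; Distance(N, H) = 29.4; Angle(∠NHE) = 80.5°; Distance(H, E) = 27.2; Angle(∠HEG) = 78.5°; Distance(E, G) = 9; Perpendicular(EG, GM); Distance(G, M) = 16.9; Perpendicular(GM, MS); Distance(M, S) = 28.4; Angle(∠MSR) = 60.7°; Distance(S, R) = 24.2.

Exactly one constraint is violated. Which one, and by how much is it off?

Distance(S, R) = 24.2 — off by 6.50.

N = (0.00, 0.00) ✓; NH at 120.1° ✓; |NH| = 29.40 ✓; ∠NHE = 80.50° ✓; |HE| = 27.20 ✓; ∠HEG = 78.50° ✓; |EG| = 9.000 ✓; ∠(EG, GM) = 90.00° ✓; |GM| = 16.90 ✓; ∠(GM, MS) = 90.00° ✓; |MS| = 28.40 ✓; ∠MSR = 60.70° ✓; |SR| = 17.70 ✗.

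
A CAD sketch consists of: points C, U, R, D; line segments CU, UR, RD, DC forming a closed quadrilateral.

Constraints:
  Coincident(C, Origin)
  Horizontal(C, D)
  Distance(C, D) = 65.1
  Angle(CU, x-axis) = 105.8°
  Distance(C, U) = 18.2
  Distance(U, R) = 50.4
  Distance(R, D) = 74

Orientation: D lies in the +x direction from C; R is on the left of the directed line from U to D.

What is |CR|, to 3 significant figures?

64.0

C is at the origin; CD is horizontal with |CD| = 65.1 and D in +x, so D = (65.1, 0). CU runs at 105.8° with |CU| = 18.2, so U = (-4.96, 17.5). R is determined by |UR| = 50.4 and |RD| = 74.0 together: it lies at the intersection of circle(U, 50.4) and circle(D, 74.0). With |UD| = 72.2, the foot of the radical line on UD is 15.8 from U and the perpendicular offset is √(50.4² − 15.8²) = 47.9. Taking the left-of-UD solution: R = (22.0, 60.1).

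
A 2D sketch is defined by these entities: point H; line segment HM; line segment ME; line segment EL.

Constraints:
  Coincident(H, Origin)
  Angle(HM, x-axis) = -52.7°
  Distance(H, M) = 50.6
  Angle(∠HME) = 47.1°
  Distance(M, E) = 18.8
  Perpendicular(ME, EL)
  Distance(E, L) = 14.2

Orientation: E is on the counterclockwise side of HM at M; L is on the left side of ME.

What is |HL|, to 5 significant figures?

27.706

H is at the origin; HM runs at -52.7° with length 50.6, so M = 50.6·(cos -52.7°, sin -52.7°) = (30.663, -40.251). ∠HME = 47.1°, so ME runs at -52.7° + (180° − 47.1°) = 80.200° from the x-axis; with |ME| = 18.8, E = M + 18.8·(cos 80.200°, sin 80.200°) = (33.863, -21.725). ME is perpendicular to EL; with |EL| = 14.2 on the left of ME, L = E + 14.2·(-0.98541, 0.17021) = (19.870, -19.308). Then |HL| = |L − H| = 27.706.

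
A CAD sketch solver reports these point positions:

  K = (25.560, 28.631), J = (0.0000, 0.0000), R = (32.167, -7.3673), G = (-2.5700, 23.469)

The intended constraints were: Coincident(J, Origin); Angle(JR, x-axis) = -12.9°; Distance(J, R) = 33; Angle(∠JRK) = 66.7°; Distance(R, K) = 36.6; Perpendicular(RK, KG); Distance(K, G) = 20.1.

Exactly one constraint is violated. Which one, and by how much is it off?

Distance(K, G) = 20.1 — off by 8.50.

J = (0.00, 0.00) ✓; JR at -12.90° ✓; |JR| = 33.00 ✓; ∠JRK = 66.70° ✓; |RK| = 36.60 ✓; ∠(RK, KG) = 90.00° ✓; |KG| = 28.60 ✗.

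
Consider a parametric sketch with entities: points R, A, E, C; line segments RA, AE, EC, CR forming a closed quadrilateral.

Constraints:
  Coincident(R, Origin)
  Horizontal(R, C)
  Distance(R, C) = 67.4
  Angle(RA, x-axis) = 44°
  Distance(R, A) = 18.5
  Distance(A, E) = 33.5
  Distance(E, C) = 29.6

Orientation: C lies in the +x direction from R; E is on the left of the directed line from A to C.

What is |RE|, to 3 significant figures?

50.3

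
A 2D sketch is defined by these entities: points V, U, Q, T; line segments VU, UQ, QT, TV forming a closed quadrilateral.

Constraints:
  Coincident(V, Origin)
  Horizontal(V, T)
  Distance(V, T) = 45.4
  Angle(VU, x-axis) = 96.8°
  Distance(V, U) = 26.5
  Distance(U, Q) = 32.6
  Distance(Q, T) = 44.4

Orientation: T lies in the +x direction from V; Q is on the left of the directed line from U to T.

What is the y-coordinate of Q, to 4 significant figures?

40.13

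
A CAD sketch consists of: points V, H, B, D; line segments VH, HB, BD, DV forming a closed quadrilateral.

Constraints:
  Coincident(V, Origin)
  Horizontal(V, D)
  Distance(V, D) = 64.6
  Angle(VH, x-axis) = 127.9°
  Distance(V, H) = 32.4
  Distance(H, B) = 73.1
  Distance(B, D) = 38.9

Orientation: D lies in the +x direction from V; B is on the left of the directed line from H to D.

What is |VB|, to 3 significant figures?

64.0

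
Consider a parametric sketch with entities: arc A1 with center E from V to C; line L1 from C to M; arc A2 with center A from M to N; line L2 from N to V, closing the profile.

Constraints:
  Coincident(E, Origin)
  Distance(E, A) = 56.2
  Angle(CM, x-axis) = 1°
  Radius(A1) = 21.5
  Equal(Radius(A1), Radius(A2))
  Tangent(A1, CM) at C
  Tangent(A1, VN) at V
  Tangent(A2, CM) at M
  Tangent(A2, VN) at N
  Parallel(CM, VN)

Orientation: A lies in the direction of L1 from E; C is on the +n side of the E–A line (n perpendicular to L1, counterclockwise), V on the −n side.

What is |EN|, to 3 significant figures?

60.2

The slot axis is L1's direction at 1.0°, so u = (cos 1.0°, sin 1.0°) = (1.00, 0.0175) and n = (−sin 1.0°, cos 1.0°) = (-0.0175, 1.00). E is at the origin and A lies 56.2 along u from E, so A = 56.2·u = (56.2, 0.981). Tangency of A1 to both parallel lines with radius 21.5 puts C and V at E ± 21.5·n: C = (-0.375, 21.5), V = (0.375, -21.5). Equal radii place M and N the same way about A: M = A + 21.5·n = (55.8, 22.5), N = A − 21.5·n = (56.6, -20.5). Then |EN| = |N − E| = 60.2.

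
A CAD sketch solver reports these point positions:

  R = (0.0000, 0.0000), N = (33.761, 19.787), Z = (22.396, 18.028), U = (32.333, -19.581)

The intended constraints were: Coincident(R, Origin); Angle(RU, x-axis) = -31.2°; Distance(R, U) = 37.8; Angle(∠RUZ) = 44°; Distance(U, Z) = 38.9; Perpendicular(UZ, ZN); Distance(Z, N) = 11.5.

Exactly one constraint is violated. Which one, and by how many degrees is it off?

Perpendicular(UZ, ZN) — off by 6.00°.

R = (0.00, 0.00) ✓; RU at -31.20° ✓; |RU| = 37.80 ✓; ∠RUZ = 44.00° ✓; |UZ| = 38.90 ✓; ∠(UZ, ZN) = 96.00° ✗; |ZN| = 11.50 ✓.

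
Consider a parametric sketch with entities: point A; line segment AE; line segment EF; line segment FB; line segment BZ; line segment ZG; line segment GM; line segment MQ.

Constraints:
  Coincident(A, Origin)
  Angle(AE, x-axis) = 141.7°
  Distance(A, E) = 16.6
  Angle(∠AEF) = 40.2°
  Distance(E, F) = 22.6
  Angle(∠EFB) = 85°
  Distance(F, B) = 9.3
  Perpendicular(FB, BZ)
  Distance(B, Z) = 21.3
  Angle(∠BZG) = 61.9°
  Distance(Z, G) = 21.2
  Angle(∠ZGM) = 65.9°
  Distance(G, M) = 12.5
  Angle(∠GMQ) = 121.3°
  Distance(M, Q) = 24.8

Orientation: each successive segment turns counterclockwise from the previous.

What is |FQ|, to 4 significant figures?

26.75

A is at the origin; AE runs at 141.7° with length 16.6, so E = (-13.03, 10.29). ∠AEF = 40.2° gives EF at -78.50° from the x-axis; with |EF| = 22.6, F = (-8.522, -11.86). ∠EFB = 85.0° gives FB at 16.50° from the x-axis; with |FB| = 9.3, B = (0.3955, -9.217). FB ⟂ BZ, so BZ runs at 106.5°; with |BZ| = 21.3, Z = (-5.654, 11.21). ∠BZG = 61.9° gives ZG at -135.4° from the x-axis; with |ZG| = 21.2, G = (-20.75, -3.679). ∠ZGM = 65.9° gives GM at -21.30° from the x-axis; with |GM| = 12.5, M = (-9.103, -8.220). ∠GMQ = 121.3° gives MQ at 37.40° from the x-axis; with |MQ| = 24.8, Q = (10.60, 6.843). Then |FQ| = |Q − F| = 26.75.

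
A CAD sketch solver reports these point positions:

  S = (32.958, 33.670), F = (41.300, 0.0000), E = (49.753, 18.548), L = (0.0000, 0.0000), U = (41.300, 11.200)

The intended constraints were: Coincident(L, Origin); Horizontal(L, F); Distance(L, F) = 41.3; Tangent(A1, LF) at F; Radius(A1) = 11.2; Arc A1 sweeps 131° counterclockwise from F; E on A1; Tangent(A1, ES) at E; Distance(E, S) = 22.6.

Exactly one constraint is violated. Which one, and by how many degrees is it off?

Tangent(A1, ES) at E — off by 7.00°.

L = (0.00, 0.00) ✓; L.y = 0.00, F.y = 0.00 ✓; |LF| = 41.30 ✓; ∠(UF, FL) = 90.00° ✓; |UF| = 11.20 ✓; bearing(U→E) − bearing(U→F) = 131.0° ✓; |UE| = 11.20 ✓; ∠(UE, ES) = 83.00° ✗; |ES| = 22.60 ✓.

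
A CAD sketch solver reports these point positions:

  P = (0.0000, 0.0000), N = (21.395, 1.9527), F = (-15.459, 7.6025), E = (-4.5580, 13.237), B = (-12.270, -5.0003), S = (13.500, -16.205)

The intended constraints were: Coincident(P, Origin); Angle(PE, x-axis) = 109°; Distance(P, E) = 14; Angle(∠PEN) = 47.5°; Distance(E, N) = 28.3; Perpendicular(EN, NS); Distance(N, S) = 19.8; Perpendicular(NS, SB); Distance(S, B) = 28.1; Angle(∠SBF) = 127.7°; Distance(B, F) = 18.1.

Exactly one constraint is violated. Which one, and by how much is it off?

Distance(B, F) = 18.1 — off by 5.10.

P = (0.00, 0.00) ✓; PE at 109.0° ✓; |PE| = 14.00 ✓; ∠PEN = 47.50° ✓; |EN| = 28.30 ✓; ∠(EN, NS) = 90.00° ✓; |NS| = 19.80 ✓; ∠(NS, SB) = 90.00° ✓; |SB| = 28.10 ✓; ∠SBF = 127.7° ✓; |BF| = 13.00 ✗.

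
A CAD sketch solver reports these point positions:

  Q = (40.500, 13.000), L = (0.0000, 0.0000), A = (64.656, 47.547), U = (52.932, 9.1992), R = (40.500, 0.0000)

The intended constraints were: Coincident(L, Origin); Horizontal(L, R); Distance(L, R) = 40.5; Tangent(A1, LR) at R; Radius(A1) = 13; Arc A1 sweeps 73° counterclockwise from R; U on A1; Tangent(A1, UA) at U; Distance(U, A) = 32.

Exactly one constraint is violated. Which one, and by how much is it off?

Distance(U, A) = 32 — off by 8.10.

L = (0.00, 0.00) ✓; L.y = 0.00, R.y = 0.00 ✓; |LR| = 40.50 ✓; ∠(QR, RL) = 90.00° ✓; |QR| = 13.00 ✓; bearing(Q→U) − bearing(Q→R) = 73.00° ✓; |QU| = 13.00 ✓; ∠(QU, UA) = 90.00° ✓; |UA| = 40.10 ✗.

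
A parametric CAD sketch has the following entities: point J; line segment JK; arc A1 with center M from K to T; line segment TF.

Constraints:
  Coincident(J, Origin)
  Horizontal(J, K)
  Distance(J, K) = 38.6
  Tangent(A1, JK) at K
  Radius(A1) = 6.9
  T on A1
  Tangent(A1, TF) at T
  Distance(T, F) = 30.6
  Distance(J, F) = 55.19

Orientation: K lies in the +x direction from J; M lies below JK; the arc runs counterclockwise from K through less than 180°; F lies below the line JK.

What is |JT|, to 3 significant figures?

33.1

J is at the origin; J and K share the same y with |JK| = 38.6 and K on the +x side, so K = (38.6, 0.00). Since A1 is tangent to JK there, MK ⟂ JK, so M = K + (0, -6.9) = (38.6, -6.90). Since MT ⟂ TF (tangency), |MF| = √(6.9² + 30.6²) = 31.4 regardless of where T sits on A1. So F lies on both circle(J, 55.19) and circle(M, 31.4); the below-JK intersection is F = (39.8, -38.2). T is the foot of the tangent from F: T = (31.9, -8.67).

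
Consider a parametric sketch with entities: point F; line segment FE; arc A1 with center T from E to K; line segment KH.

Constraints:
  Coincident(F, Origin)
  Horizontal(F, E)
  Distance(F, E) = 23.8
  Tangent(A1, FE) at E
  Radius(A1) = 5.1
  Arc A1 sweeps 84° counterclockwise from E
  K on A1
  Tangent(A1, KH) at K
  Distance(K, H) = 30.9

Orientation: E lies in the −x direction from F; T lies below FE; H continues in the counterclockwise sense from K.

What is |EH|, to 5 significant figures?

36.261

On A1, E sits at bearing 90° from T; an 84° counterclockwise sweep puts K at bearing 174°, so K = T + 5.1·(cos 174°, sin 174°) = (-28.872, -4.5669). A1 meets KH tangentially, so TK is at right angles to KH, so KH runs along (−sin 174°, cos 174°); with |KH| = 30.9, H = (-32.102, -35.298). Then |EH| = |H − E| = 36.261.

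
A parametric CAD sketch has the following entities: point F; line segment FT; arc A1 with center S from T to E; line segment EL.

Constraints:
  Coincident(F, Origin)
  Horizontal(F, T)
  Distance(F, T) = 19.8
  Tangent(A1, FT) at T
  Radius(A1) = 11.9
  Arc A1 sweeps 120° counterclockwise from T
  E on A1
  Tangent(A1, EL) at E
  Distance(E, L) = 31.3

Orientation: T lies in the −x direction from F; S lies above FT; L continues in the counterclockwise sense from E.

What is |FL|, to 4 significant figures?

51.51

F is at the origin; F and T share the same y with |FT| = 19.8 and T on the −x side, so T = (-19.80, 0.000). A1 meets FT tangentially, so ST is at right angles to FT, so S = T + (0, 11.9) = (-19.80, 11.90). On A1, T sits at bearing -90° from S; a 120° counterclockwise sweep puts E at bearing 30°, so E = S + 11.9·(cos 30°, sin 30°) = (-9.494, 17.85). Tangency of A1 to EL means the radius SE is perpendicular to EL, so EL runs along (−sin 30°, cos 30°); with |EL| = 31.3, L = (-25.14, 44.96). Then |FL| = |L − F| = 51.51.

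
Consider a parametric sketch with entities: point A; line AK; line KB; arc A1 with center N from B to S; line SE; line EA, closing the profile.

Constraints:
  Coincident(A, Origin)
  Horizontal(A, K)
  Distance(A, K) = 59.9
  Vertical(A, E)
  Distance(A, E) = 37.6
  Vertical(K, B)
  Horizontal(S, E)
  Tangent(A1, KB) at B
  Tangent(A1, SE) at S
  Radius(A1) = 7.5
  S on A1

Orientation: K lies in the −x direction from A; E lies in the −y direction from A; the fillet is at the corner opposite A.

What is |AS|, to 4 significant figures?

64.49

A is at the origin; AK is horizontal with |AK| = 59.9 and K on the −x side, so K = (-59.90, 0.000). A and E share the same x with |AE| = 37.6 and E on the −y side, so E = (0.000, -37.60). The virtual corner opposite A is at (-59.90, -37.60). The tangent condition forces NB to be normal to KB and A1 meets SE tangentially, so NS is at right angles to SE, with radius 7.5, so the center N sits 7.5 in from both sides at N = (-52.40, -30.10). That places the tangent points at B = (-59.90, -30.10) on KB and S = (-52.40, -37.60) on SE. Then |AS| = |S − A| = 64.49.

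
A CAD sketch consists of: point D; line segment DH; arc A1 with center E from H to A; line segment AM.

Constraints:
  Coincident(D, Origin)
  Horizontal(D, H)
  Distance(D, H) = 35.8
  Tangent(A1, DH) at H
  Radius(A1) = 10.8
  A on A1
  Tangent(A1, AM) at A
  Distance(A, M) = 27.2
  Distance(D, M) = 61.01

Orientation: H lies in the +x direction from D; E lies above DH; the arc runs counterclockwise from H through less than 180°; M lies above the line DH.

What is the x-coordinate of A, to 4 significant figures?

46.58

Checks: ∠(EH, HD) = 90.00° ✓; |EH| = 10.80 ✓; |EA| = 10.80 ✓; ∠(EA, AM) = 90.00° ✓; |AM| = 27.20 ✓; |DM| = 61.01 ✓.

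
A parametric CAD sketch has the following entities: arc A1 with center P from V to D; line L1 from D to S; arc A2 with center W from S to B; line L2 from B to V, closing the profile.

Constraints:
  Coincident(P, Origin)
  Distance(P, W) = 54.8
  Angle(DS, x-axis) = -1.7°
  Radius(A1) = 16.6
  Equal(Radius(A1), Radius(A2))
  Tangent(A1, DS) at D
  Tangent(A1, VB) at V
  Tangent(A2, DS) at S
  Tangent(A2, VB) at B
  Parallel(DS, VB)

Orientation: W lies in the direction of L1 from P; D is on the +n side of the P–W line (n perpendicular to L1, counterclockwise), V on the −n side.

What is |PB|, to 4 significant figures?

57.26

Tangency of A1 to both parallel lines with radius 16.6 puts D and V at P ± 16.6·n: D = (0.4925, 16.59), V = (-0.4925, -16.59). Equal radii place S and B the same way about W: S = W + 16.6·n = (55.27, 14.97), B = W − 16.6·n = (54.28, -18.22). Then |PB| = |B − P| = 57.26.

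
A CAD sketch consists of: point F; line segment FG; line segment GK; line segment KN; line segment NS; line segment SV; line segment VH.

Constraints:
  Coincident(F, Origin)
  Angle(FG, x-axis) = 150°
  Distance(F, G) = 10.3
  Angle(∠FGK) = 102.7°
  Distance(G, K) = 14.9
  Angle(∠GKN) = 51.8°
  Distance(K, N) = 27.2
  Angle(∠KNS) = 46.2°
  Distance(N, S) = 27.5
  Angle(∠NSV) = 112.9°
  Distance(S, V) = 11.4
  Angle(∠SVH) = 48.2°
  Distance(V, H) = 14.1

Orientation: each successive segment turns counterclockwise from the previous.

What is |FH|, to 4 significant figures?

8.708

F is at the origin; FG runs at 150.0° with length 10.3, so G = (-8.920, 5.150). ∠FGK = 102.7° gives GK at -132.7° from the x-axis; with |GK| = 14.9, K = (-19.02, -5.800). ∠GKN = 51.8° gives KN at -4.500° from the x-axis; with |KN| = 27.2, N = (8.092, -7.934). ∠KNS = 46.2° gives NS at 129.3° from the x-axis; with |NS| = 27.5, S = (-9.326, 13.35). ∠NSV = 112.9° gives SV at -163.6° from the x-axis; with |SV| = 11.4, V = (-20.26, 10.13). ∠SVH = 48.2° gives VH at -31.80° from the x-axis; with |VH| = 14.1, H = (-8.279, 2.698). Then |FH| = |H − F| = 8.708.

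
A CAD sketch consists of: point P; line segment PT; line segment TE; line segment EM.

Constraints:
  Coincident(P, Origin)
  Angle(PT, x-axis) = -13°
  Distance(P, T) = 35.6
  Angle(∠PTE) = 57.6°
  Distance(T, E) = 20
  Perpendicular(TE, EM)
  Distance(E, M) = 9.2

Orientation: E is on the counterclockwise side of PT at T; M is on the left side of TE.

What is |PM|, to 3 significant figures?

20.9

P is at the origin; PT runs at -13.0° with length 35.6, so T = 35.6·(cos -13.0°, sin -13.0°) = (34.7, -8.01). ∠PTE = 57.6°, so TE runs at -13.0° + (180° − 57.6°) = 109° from the x-axis; with |TE| = 20.0, E = T + 20.0·(cos 109°, sin 109°) = (28.0, 10.9). TE ⟂ EM; with |EM| = 9.2 on the left of TE, M = E + 9.2·(-0.943, -0.332) = (19.4, 7.80). Then |PM| = |M − P| = 20.9.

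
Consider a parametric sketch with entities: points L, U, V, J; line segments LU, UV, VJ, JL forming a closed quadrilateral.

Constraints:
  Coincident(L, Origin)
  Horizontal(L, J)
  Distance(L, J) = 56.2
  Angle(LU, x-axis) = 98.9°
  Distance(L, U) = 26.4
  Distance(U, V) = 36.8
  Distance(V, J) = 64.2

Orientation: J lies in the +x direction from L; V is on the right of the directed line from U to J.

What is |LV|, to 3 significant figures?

12.8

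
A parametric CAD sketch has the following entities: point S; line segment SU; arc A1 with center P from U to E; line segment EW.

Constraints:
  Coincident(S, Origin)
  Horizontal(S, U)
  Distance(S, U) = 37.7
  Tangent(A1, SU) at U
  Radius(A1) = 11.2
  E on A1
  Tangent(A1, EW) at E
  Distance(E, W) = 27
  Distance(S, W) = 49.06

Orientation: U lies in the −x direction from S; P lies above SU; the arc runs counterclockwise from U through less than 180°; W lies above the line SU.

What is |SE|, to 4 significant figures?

29.31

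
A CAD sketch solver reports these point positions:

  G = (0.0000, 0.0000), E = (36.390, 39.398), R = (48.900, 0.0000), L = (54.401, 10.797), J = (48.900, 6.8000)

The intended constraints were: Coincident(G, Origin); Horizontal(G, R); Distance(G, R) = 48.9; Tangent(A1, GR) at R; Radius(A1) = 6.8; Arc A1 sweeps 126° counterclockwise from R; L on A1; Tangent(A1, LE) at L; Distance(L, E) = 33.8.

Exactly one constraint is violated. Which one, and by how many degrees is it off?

Tangent(A1, LE) at L — off by 3.80°.

G = (0.00, 0.00) ✓; G.y = 0.00, R.y = 0.00 ✓; |GR| = 48.90 ✓; ∠(JR, RG) = 90.00° ✓; |JR| = 6.800 ✓; bearing(J→L) − bearing(J→R) = 126.0° ✓; |JL| = 6.800 ✓; ∠(JL, LE) = 93.80° ✗; |LE| = 33.80 ✓.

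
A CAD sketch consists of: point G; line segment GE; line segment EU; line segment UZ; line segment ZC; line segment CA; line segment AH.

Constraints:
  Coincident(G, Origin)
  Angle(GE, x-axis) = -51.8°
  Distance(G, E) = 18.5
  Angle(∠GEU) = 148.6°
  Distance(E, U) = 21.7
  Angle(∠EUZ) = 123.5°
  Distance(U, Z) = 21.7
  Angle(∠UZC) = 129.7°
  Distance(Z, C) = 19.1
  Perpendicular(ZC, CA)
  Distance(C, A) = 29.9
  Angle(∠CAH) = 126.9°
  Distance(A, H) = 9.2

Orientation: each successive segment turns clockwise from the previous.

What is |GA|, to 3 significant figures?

23.7

∠UZC = 129.7° gives ZC at 170° from the x-axis; with |ZC| = 19.1, C = (-21.3, -46.8). ZC ⟂ CA, so CA runs at 80.0°; with |CA| = 29.9, A = (-16.2, -17.4). Then |GA| = |A − G| = 23.7.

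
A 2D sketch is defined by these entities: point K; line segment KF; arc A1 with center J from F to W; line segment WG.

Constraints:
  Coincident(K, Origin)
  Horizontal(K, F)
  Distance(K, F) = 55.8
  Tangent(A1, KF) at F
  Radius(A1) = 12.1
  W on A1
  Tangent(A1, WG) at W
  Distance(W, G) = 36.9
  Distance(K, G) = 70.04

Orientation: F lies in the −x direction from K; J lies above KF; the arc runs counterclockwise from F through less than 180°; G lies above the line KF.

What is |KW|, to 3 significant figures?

45.9

Checks: |JW| = 12.10 ✓; ∠(JW, WG) = 90.00° ✓; |WG| = 36.90 ✓; |KG| = 70.04 ✓.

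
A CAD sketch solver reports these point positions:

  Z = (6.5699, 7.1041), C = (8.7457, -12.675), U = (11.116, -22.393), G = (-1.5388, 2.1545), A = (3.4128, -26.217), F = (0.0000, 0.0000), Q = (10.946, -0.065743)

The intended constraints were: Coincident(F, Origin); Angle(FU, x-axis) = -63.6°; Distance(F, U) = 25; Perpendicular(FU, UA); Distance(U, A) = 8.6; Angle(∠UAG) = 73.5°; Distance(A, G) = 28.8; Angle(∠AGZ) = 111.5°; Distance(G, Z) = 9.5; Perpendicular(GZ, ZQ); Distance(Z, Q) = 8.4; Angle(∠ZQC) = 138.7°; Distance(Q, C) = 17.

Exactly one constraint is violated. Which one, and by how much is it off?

Distance(Q, C) = 17 — off by 4.20.

F = (0.00, 0.00) ✓; FU at -63.60° ✓; |FU| = 25.00 ✓; ∠(FU, UA) = 90.00° ✓; |UA| = 8.600 ✓; ∠UAG = 73.50° ✓; |AG| = 28.80 ✓; ∠AGZ = 111.5° ✓; |GZ| = 9.500 ✓; ∠(GZ, ZQ) = 90.00° ✓; |ZQ| = 8.400 ✓; ∠ZQC = 138.7° ✓; |QC| = 12.80 ✗.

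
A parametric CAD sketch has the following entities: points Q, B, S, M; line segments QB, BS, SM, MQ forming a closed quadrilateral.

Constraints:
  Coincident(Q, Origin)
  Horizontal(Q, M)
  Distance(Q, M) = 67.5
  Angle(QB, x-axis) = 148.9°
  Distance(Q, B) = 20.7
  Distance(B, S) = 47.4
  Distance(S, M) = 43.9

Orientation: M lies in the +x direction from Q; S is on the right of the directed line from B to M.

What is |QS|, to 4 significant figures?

26.83

Q is at the origin; QM is horizontal with |QM| = 67.5 and M in +x, so M = (67.5, 0). QB runs at 148.9° with |QB| = 20.7, so B = (-17.72, 10.69). S is determined by |BS| = 47.4 and |SM| = 43.9 together: it lies at the intersection of circle(B, 47.4) and circle(M, 43.9). With |BM| = 85.89, the foot of the radical line on BM is 44.81 from B and the perpendicular offset is √(47.4² − 44.81²) = 15.46. Taking the right-of-BM solution: S = (24.81, -10.23).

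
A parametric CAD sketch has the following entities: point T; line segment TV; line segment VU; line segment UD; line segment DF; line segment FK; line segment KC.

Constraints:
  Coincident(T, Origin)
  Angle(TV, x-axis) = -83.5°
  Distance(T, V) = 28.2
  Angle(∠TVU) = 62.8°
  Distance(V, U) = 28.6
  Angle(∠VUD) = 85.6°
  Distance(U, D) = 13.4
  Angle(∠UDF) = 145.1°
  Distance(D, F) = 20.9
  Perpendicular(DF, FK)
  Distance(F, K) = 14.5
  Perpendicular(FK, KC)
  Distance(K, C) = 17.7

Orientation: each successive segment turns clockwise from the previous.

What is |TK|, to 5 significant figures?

10.861

T is at the origin; TV runs at -83.5° with length 28.2, so V = (3.1923, -28.019). ∠TVU = 62.8° gives VU at 159.30° from the x-axis; with |VU| = 28.6, U = (-23.561, -17.909). ∠VUD = 85.6° gives UD at 64.900° from the x-axis; with |UD| = 13.4, D = (-17.877, -5.7747). ∠UDF = 145.1° gives DF at 30.000° from the x-axis; with |DF| = 20.9, F = (0.22283, 4.6753). DF is perpendicular to FK, so FK runs at -60.000°; with |FK| = 14.5, K = (7.4728, -7.8821). Then |TK| = |K − T| = 10.861.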